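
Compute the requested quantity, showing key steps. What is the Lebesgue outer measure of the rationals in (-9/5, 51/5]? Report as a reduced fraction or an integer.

Q cap (-9/5, 51/5] is countable; list its elements as q_1, q_2, ... . Fix eps > 0 and cover the k-th point by an interval of length eps * 2^(-k). The cover has total length eps * sum_{k>=1} 2^(-k) = eps, so by definition of outer measure m*(Q cap (-9/5, 51/5]) <= eps. Since eps was arbitrary and m* >= 0, the outer measure is 0.

0


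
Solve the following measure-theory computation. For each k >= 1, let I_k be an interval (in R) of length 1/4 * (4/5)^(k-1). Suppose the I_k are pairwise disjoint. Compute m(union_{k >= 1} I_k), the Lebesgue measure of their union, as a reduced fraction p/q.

By countable additivity of the Lebesgue measure on pairwise disjoint measurable sets,
  m(union_{k >= 1} I_k) = sum_{k >= 1} m(I_k) = sum_{k >= 1} a * r^(k-1),
  with a = 1/4 and r = 4/5.
Since 0 < r = 4/5 < 1, the geometric series converges:
  sum_{k >= 1} a * r^(k-1) = a / (1 - r).
  = 1/4 / (1 - 4/5)
  = 1/4 / (1/5)
  = 5/4.

5/4


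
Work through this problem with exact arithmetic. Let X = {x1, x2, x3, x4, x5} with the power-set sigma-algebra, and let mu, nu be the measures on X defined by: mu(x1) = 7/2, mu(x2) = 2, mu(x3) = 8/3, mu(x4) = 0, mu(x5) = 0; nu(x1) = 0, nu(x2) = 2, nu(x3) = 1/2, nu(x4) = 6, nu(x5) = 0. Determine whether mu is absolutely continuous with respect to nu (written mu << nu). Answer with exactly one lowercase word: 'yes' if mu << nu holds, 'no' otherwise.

mu << nu means: every nu-null measurable set is also mu-null; equivalently, for every atom x, if nu({x}) = 0 then mu({x}) = 0.
Checking each atom:
  x1: nu = 0, mu = 7/2 > 0 -> violates mu << nu.
  x2: nu = 2 > 0 -> no constraint.
  x3: nu = 1/2 > 0 -> no constraint.
  x4: nu = 6 > 0 -> no constraint.
  x5: nu = 0, mu = 0 -> consistent with mu << nu.
The atom(s) x1 violate the condition (nu = 0 but mu > 0). Therefore mu is NOT absolutely continuous w.r.t. nu.

no


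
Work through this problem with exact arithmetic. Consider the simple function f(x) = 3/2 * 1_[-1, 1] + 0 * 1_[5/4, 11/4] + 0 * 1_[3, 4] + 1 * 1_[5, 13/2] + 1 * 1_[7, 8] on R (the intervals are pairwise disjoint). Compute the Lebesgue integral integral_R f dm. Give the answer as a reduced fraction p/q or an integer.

For a simple function f = sum_i c_i * 1_{A_i} with disjoint A_i,
  integral f dm = sum_i c_i * m(A_i).
Lengths of the A_i:
  m(A_1) = 1 - (-1) = 2.
  m(A_2) = 11/4 - 5/4 = 3/2.
  m(A_3) = 4 - 3 = 1.
  m(A_4) = 13/2 - 5 = 3/2.
  m(A_5) = 8 - 7 = 1.
Contributions c_i * m(A_i):
  (3/2) * (2) = 3.
  (0) * (3/2) = 0.
  (0) * (1) = 0.
  (1) * (3/2) = 3/2.
  (1) * (1) = 1.
Total: 3 + 0 + 0 + 3/2 + 1 = 11/2.

11/2


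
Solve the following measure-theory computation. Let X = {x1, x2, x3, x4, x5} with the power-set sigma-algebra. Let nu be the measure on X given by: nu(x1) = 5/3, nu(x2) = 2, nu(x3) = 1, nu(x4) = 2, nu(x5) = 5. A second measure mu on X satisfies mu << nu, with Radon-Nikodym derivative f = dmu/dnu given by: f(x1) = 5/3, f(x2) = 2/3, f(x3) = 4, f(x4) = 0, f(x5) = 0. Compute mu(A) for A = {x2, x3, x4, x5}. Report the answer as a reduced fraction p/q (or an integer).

By the defining property of the Radon-Nikodym derivative, for every measurable set A,
  mu(A) = integral_A f dnu.
Since nu is a discrete measure concentrated on the atoms of X, the integral over A reduces to the sum
  mu(A) = sum_{x in A} f(x) * nu({x}).
Computing each term:
  x2: f(x2) * nu(x2) = 2/3 * 2 = 4/3.
  x3: f(x3) * nu(x3) = 4 * 1 = 4.
  x4: f(x4) * nu(x4) = 0 * 2 = 0.
  x5: f(x5) * nu(x5) = 0 * 5 = 0.
Summing: mu(A) = 4/3 + 4 + 0 + 0 = 16/3.

16/3


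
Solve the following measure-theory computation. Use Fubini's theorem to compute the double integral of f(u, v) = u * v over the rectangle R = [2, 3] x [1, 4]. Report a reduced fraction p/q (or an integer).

f(u, v) is a tensor product of a function of u and a function of v, and both factors are bounded continuous (hence Lebesgue integrable) on the rectangle, so Fubini's theorem applies:
  integral_R f d(m x m) = (integral_a1^b1 u du) * (integral_a2^b2 v dv).
Inner integral in u: integral_{2}^{3} u du = (3^2 - 2^2)/2
  = 5/2.
Inner integral in v: integral_{1}^{4} v dv = (4^2 - 1^2)/2
  = 15/2.
Product: (5/2) * (15/2) = 75/4.

75/4


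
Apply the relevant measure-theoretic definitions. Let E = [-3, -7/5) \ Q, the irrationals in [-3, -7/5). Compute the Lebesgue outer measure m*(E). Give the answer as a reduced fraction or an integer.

The interval I = [-3, -7/5) has m(I) = -7/5 - (-3) = 8/5 (endpoints are measure-zero, so open/closed/half-open agree). Write I = (I cap Q) u (I \ Q). The rationals in I are countable, so m*(I cap Q) = 0 (cover each rational by intervals whose total length is arbitrarily small). By countable subadditivity m*(I) <= m*(I cap Q) + m*(I \ Q), hence m*(I \ Q) >= m(I) = 8/5. The reverse inequality m*(I \ Q) <= m*(I) = 8/5 is trivial since (I \ Q) is a subset of I. Therefore m*(I \ Q) = 8/5.

8/5


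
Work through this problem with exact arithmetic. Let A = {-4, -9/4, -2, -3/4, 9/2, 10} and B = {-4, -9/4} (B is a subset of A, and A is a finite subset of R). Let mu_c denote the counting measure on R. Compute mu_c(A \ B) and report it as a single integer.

Counting measure assigns mu_c(E) = |E| (number of elements) when E is finite. For B subset A, A \ B is the set of elements of A not in B, so |A \ B| = |A| - |B|.
|A| = 6, |B| = 2, so mu_c(A \ B) = 6 - 2 = 4.

4


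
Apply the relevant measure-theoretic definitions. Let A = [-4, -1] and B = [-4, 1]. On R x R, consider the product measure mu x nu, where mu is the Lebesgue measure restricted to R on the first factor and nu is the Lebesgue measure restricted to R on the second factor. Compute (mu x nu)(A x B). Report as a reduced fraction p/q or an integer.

For a measurable rectangle A x B, the product measure satisfies
  (mu x nu)(A x B) = mu(A) * nu(B).
  mu(A) = 3.
  nu(B) = 5.
  (mu x nu)(A x B) = 3 * 5 = 15.

15


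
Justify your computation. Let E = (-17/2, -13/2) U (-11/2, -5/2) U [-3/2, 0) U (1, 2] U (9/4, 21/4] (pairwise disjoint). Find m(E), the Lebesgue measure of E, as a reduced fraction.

For pairwise disjoint intervals, m(union_i I_i) = sum_i m(I_i),
and m is invariant under swapping open/closed endpoints (single points have measure 0).
So m(E) = sum_i (b_i - a_i).
  I_1 has length -13/2 - (-17/2) = 2.
  I_2 has length -5/2 - (-11/2) = 3.
  I_3 has length 0 - (-3/2) = 3/2.
  I_4 has length 2 - 1 = 1.
  I_5 has length 21/4 - 9/4 = 3.
Summing:
  m(E) = 2 + 3 + 3/2 + 1 + 3 = 21/2.

21/2


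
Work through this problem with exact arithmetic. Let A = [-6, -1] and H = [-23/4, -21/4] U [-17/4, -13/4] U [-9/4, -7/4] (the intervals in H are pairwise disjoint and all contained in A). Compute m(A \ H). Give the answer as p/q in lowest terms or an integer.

The ambient interval has length m(A) = -1 - (-6) = 5.
Since the holes are disjoint and sit inside A, by finite additivity
  m(H) = sum_i (b_i - a_i), and m(A \ H) = m(A) - m(H).
Computing the hole measures:
  m(H_1) = -21/4 - (-23/4) = 1/2.
  m(H_2) = -13/4 - (-17/4) = 1.
  m(H_3) = -7/4 - (-9/4) = 1/2.
Summed: m(H) = 1/2 + 1 + 1/2 = 2.
So m(A \ H) = 5 - 2 = 3.

3


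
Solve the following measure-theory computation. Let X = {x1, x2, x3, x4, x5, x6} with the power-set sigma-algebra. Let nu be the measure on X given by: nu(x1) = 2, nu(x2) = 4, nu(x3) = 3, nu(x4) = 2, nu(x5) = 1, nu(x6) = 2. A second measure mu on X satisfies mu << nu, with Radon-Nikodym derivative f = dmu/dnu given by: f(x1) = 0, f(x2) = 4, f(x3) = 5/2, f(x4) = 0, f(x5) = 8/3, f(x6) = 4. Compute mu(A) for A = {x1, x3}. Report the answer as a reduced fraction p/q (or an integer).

By the defining property of the Radon-Nikodym derivative, for every measurable set A,
  mu(A) = integral_A f dnu.
Since nu is a discrete measure concentrated on the atoms of X, the integral over A reduces to the sum
  mu(A) = sum_{x in A} f(x) * nu({x}).
Computing each term:
  x1: f(x1) * nu(x1) = 0 * 2 = 0.
  x3: f(x3) * nu(x3) = 5/2 * 3 = 15/2.
Summing: mu(A) = 0 + 15/2 = 15/2.

15/2


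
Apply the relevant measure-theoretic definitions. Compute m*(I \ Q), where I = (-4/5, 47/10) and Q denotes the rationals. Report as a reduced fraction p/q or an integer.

The interval I = (-4/5, 47/10) has m(I) = 47/10 - (-4/5) = 11/2 (endpoints are measure-zero, so open/closed/half-open agree). Write I = (I cap Q) u (I \ Q). The rationals in I are countable, so m*(I cap Q) = 0 (cover each rational by intervals whose total length is arbitrarily small). By countable subadditivity m*(I) <= m*(I cap Q) + m*(I \ Q), hence m*(I \ Q) >= m(I) = 11/2. The reverse inequality m*(I \ Q) <= m*(I) = 11/2 is trivial since (I \ Q) is a subset of I. Therefore m*(I \ Q) = 11/2.

11/2


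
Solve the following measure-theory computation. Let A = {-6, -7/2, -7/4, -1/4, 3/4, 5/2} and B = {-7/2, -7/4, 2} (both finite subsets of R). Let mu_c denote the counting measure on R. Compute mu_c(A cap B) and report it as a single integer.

Counting measure on a finite set equals cardinality. mu_c(A cap B) = |A cap B| (elements appearing in both).
Enumerating the elements of A that also lie in B gives 2 element(s).
So mu_c(A cap B) = 2.

2


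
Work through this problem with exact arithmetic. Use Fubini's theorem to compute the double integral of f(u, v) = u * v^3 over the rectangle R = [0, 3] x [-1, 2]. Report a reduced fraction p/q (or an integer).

f(u, v) is a tensor product of a function of u and a function of v, and both factors are bounded continuous (hence Lebesgue integrable) on the rectangle, so Fubini's theorem applies:
  integral_R f d(m x m) = (integral_a1^b1 u du) * (integral_a2^b2 v^3 dv).
Inner integral in u: integral_{0}^{3} u du = (3^2 - 0^2)/2
  = 9/2.
Inner integral in v: integral_{-1}^{2} v^3 dv = (2^4 - (-1)^4)/4
  = 15/4.
Product: (9/2) * (15/4) = 135/8.

135/8


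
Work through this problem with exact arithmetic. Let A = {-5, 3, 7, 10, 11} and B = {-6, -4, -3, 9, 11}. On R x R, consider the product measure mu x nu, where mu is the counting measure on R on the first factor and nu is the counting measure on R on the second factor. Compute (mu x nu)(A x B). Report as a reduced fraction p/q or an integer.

For a measurable rectangle A x B, the product measure satisfies
  (mu x nu)(A x B) = mu(A) * nu(B).
  mu(A) = 5.
  nu(B) = 5.
  (mu x nu)(A x B) = 5 * 5 = 25.

25


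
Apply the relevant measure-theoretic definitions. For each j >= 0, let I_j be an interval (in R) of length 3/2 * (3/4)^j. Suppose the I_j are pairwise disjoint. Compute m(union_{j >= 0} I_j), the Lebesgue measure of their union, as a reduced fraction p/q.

By countable additivity of the Lebesgue measure on pairwise disjoint measurable sets,
  m(union_{j >= 0} I_j) = sum_{j >= 0} m(I_j) = sum_{j >= 0} a * r^j,
  with a = 3/2 and r = 3/4.
Since 0 < r = 3/4 < 1, the geometric series converges:
  sum_{j >= 0} a * r^j = a / (1 - r).
  = 3/2 / (1 - 3/4)
  = 3/2 / (1/4)
  = 6.

6


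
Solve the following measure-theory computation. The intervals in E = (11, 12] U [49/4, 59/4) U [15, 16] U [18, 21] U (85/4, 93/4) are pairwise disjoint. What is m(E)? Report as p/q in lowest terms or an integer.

For pairwise disjoint intervals, m(union_i I_i) = sum_i m(I_i),
and m is invariant under swapping open/closed endpoints (single points have measure 0).
So m(E) = sum_i (b_i - a_i).
  I_1 has length 12 - 11 = 1.
  I_2 has length 59/4 - 49/4 = 5/2.
  I_3 has length 16 - 15 = 1.
  I_4 has length 21 - 18 = 3.
  I_5 has length 93/4 - 85/4 = 2.
Summing:
  m(E) = 1 + 5/2 + 1 + 3 + 2 = 19/2.

19/2


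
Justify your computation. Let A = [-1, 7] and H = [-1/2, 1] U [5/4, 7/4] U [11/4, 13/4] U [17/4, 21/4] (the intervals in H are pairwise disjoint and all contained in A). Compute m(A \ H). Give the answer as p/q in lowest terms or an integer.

The ambient interval has length m(A) = 7 - (-1) = 8.
Since the holes are disjoint and sit inside A, by finite additivity
  m(H) = sum_i (b_i - a_i), and m(A \ H) = m(A) - m(H).
Computing the hole measures:
  m(H_1) = 1 - (-1/2) = 3/2.
  m(H_2) = 7/4 - 5/4 = 1/2.
  m(H_3) = 13/4 - 11/4 = 1/2.
  m(H_4) = 21/4 - 17/4 = 1.
Summed: m(H) = 3/2 + 1/2 + 1/2 + 1 = 7/2.
So m(A \ H) = 8 - 7/2 = 9/2.

9/2


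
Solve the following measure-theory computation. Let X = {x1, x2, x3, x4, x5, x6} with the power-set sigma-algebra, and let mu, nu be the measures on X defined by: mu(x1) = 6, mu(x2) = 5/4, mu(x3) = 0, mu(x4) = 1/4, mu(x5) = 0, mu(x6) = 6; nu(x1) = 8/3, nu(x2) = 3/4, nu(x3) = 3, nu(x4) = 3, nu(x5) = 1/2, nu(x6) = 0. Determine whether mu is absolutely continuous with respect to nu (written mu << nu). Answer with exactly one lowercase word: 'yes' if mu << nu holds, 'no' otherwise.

mu << nu means: every nu-null measurable set is also mu-null; equivalently, for every atom x, if nu({x}) = 0 then mu({x}) = 0.
Checking each atom:
  x1: nu = 8/3 > 0 -> no constraint.
  x2: nu = 3/4 > 0 -> no constraint.
  x3: nu = 3 > 0 -> no constraint.
  x4: nu = 3 > 0 -> no constraint.
  x5: nu = 1/2 > 0 -> no constraint.
  x6: nu = 0, mu = 6 > 0 -> violates mu << nu.
The atom(s) x6 violate the condition (nu = 0 but mu > 0). Therefore mu is NOT absolutely continuous w.r.t. nu.

no


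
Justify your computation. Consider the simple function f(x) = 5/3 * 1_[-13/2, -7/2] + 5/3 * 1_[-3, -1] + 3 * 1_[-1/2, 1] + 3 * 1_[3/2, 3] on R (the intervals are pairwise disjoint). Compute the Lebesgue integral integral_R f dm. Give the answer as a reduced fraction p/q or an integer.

For a simple function f = sum_i c_i * 1_{A_i} with disjoint A_i,
  integral f dm = sum_i c_i * m(A_i).
Lengths of the A_i:
  m(A_1) = -7/2 - (-13/2) = 3.
  m(A_2) = -1 - (-3) = 2.
  m(A_3) = 1 - (-1/2) = 3/2.
  m(A_4) = 3 - 3/2 = 3/2.
Contributions c_i * m(A_i):
  (5/3) * (3) = 5.
  (5/3) * (2) = 10/3.
  (3) * (3/2) = 9/2.
  (3) * (3/2) = 9/2.
Total: 5 + 10/3 + 9/2 + 9/2 = 52/3.

52/3


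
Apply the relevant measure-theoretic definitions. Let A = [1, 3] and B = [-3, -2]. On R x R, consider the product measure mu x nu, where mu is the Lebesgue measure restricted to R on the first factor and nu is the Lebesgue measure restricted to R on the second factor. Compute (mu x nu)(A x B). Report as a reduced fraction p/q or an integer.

For a measurable rectangle A x B, the product measure satisfies
  (mu x nu)(A x B) = mu(A) * nu(B).
  mu(A) = 2.
  nu(B) = 1.
  (mu x nu)(A x B) = 2 * 1 = 2.

2


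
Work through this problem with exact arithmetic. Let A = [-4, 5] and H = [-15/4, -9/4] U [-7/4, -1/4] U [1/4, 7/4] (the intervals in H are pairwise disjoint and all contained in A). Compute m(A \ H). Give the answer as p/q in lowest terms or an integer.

The ambient interval has length m(A) = 5 - (-4) = 9.
Since the holes are disjoint and sit inside A, by finite additivity
  m(H) = sum_i (b_i - a_i), and m(A \ H) = m(A) - m(H).
Computing the hole measures:
  m(H_1) = -9/4 - (-15/4) = 3/2.
  m(H_2) = -1/4 - (-7/4) = 3/2.
  m(H_3) = 7/4 - 1/4 = 3/2.
Summed: m(H) = 3/2 + 3/2 + 3/2 = 9/2.
So m(A \ H) = 9 - 9/2 = 9/2.

9/2


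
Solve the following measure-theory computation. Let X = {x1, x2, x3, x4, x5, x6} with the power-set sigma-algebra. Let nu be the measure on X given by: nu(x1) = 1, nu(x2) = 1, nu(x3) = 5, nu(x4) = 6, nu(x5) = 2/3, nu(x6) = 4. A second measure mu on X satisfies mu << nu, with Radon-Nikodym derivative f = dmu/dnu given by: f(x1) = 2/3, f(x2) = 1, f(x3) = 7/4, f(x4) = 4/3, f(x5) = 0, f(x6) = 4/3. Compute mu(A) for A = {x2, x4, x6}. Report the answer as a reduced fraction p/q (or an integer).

By the defining property of the Radon-Nikodym derivative, for every measurable set A,
  mu(A) = integral_A f dnu.
Since nu is a discrete measure concentrated on the atoms of X, the integral over A reduces to the sum
  mu(A) = sum_{x in A} f(x) * nu({x}).
Computing each term:
  x2: f(x2) * nu(x2) = 1 * 1 = 1.
  x4: f(x4) * nu(x4) = 4/3 * 6 = 8.
  x6: f(x6) * nu(x6) = 4/3 * 4 = 16/3.
Summing: mu(A) = 1 + 8 + 16/3 = 43/3.

43/3


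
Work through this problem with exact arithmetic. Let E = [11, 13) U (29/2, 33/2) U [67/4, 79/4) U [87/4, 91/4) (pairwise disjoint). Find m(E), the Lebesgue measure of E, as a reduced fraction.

For pairwise disjoint intervals, m(union_i I_i) = sum_i m(I_i),
and m is invariant under swapping open/closed endpoints (single points have measure 0).
So m(E) = sum_i (b_i - a_i).
  I_1 has length 13 - 11 = 2.
  I_2 has length 33/2 - 29/2 = 2.
  I_3 has length 79/4 - 67/4 = 3.
  I_4 has length 91/4 - 87/4 = 1.
Summing:
  m(E) = 2 + 2 + 3 + 1 = 8.

8


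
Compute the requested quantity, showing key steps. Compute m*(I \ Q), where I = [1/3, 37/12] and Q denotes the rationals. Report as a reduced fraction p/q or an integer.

The interval I = [1/3, 37/12] has m(I) = 37/12 - 1/3 = 11/4 (endpoints are measure-zero, so open/closed/half-open agree). Write I = (I cap Q) u (I \ Q). The rationals in I are countable, so m*(I cap Q) = 0 (cover each rational by intervals whose total length is arbitrarily small). By countable subadditivity m*(I) <= m*(I cap Q) + m*(I \ Q), hence m*(I \ Q) >= m(I) = 11/4. The reverse inequality m*(I \ Q) <= m*(I) = 11/4 is trivial since (I \ Q) is a subset of I. Therefore m*(I \ Q) = 11/4.

11/4


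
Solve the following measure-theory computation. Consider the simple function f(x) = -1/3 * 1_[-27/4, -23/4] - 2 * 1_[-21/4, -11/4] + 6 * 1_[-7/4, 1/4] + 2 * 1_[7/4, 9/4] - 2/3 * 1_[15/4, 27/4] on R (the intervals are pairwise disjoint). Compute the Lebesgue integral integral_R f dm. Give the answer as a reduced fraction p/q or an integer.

For a simple function f = sum_i c_i * 1_{A_i} with disjoint A_i,
  integral f dm = sum_i c_i * m(A_i).
Lengths of the A_i:
  m(A_1) = -23/4 - (-27/4) = 1.
  m(A_2) = -11/4 - (-21/4) = 5/2.
  m(A_3) = 1/4 - (-7/4) = 2.
  m(A_4) = 9/4 - 7/4 = 1/2.
  m(A_5) = 27/4 - 15/4 = 3.
Contributions c_i * m(A_i):
  (-1/3) * (1) = -1/3.
  (-2) * (5/2) = -5.
  (6) * (2) = 12.
  (2) * (1/2) = 1.
  (-2/3) * (3) = -2.
Total: -1/3 - 5 + 12 + 1 - 2 = 17/3.

17/3


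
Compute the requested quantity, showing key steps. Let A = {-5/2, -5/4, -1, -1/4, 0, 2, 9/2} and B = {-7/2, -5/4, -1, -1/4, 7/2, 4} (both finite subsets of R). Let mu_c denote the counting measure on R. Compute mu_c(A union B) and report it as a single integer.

Counting measure on a finite set equals cardinality. By inclusion-exclusion, |A union B| = |A| + |B| - |A cap B|.
|A| = 7, |B| = 6, |A cap B| = 3.
So mu_c(A union B) = 7 + 6 - 3 = 10.

10


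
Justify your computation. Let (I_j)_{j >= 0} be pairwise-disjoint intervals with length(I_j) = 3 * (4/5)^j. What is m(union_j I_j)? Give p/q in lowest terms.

By countable additivity of the Lebesgue measure on pairwise disjoint measurable sets,
  m(union_{j >= 0} I_j) = sum_{j >= 0} m(I_j) = sum_{j >= 0} a * r^j,
  with a = 3 and r = 4/5.
Since 0 < r = 4/5 < 1, the geometric series converges:
  sum_{j >= 0} a * r^j = a / (1 - r).
  = 3 / (1 - 4/5)
  = 3 / (1/5)
  = 15.

15


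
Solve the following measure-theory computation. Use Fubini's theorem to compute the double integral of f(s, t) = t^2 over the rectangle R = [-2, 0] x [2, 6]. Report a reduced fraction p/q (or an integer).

f(s, t) is a tensor product of a function of s and a function of t, and both factors are bounded continuous (hence Lebesgue integrable) on the rectangle, so Fubini's theorem applies:
  integral_R f d(m x m) = (integral_a1^b1 1 ds) * (integral_a2^b2 t^2 dt).
Inner integral in s: integral_{-2}^{0} 1 ds = (0^1 - (-2)^1)/1
  = 2.
Inner integral in t: integral_{2}^{6} t^2 dt = (6^3 - 2^3)/3
  = 208/3.
Product: (2) * (208/3) = 416/3.

416/3


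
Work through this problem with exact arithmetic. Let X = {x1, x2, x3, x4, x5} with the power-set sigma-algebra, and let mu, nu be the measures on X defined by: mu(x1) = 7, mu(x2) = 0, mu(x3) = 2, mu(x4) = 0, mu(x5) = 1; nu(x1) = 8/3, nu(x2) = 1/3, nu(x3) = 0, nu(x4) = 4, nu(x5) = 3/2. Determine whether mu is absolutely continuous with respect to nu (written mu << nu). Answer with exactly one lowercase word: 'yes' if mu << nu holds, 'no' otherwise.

mu << nu means: every nu-null measurable set is also mu-null; equivalently, for every atom x, if nu({x}) = 0 then mu({x}) = 0.
Checking each atom:
  x1: nu = 8/3 > 0 -> no constraint.
  x2: nu = 1/3 > 0 -> no constraint.
  x3: nu = 0, mu = 2 > 0 -> violates mu << nu.
  x4: nu = 4 > 0 -> no constraint.
  x5: nu = 3/2 > 0 -> no constraint.
The atom(s) x3 violate the condition (nu = 0 but mu > 0). Therefore mu is NOT absolutely continuous w.r.t. nu.

no


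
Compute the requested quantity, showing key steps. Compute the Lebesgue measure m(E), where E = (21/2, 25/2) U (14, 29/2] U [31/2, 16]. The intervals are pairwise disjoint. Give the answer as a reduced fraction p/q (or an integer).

For pairwise disjoint intervals, m(union_i I_i) = sum_i m(I_i),
and m is invariant under swapping open/closed endpoints (single points have measure 0).
So m(E) = sum_i (b_i - a_i).
  I_1 has length 25/2 - 21/2 = 2.
  I_2 has length 29/2 - 14 = 1/2.
  I_3 has length 16 - 31/2 = 1/2.
Summing:
  m(E) = 2 + 1/2 + 1/2 = 3.

3


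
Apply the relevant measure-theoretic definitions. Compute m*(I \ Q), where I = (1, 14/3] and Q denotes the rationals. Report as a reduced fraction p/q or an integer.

The interval I = (1, 14/3] has m(I) = 14/3 - 1 = 11/3 (endpoints are measure-zero, so open/closed/half-open agree). Write I = (I cap Q) u (I \ Q). The rationals in I are countable, so m*(I cap Q) = 0 (cover each rational by intervals whose total length is arbitrarily small). By countable subadditivity m*(I) <= m*(I cap Q) + m*(I \ Q), hence m*(I \ Q) >= m(I) = 11/3. The reverse inequality m*(I \ Q) <= m*(I) = 11/3 is trivial since (I \ Q) is a subset of I. Therefore m*(I \ Q) = 11/3.

11/3


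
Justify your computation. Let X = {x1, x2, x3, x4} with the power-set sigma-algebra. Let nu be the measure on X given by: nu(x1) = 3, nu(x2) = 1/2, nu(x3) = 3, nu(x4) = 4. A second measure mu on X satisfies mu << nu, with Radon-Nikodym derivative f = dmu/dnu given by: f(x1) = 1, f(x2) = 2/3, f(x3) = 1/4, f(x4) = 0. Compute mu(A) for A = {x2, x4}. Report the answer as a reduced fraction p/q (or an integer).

By the defining property of the Radon-Nikodym derivative, for every measurable set A,
  mu(A) = integral_A f dnu.
Since nu is a discrete measure concentrated on the atoms of X, the integral over A reduces to the sum
  mu(A) = sum_{x in A} f(x) * nu({x}).
Computing each term:
  x2: f(x2) * nu(x2) = 2/3 * 1/2 = 1/3.
  x4: f(x4) * nu(x4) = 0 * 4 = 0.
Summing: mu(A) = 1/3 + 0 = 1/3.

1/3


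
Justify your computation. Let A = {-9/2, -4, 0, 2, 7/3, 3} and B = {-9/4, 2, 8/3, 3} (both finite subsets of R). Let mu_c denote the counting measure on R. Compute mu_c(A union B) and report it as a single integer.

Counting measure on a finite set equals cardinality. By inclusion-exclusion, |A union B| = |A| + |B| - |A cap B|.
|A| = 6, |B| = 4, |A cap B| = 2.
So mu_c(A union B) = 6 + 4 - 2 = 8.

8


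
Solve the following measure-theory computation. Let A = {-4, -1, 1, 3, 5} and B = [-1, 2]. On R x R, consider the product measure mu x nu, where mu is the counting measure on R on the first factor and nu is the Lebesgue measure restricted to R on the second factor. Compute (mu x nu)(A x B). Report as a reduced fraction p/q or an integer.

For a measurable rectangle A x B, the product measure satisfies
  (mu x nu)(A x B) = mu(A) * nu(B).
  mu(A) = 5.
  nu(B) = 3.
  (mu x nu)(A x B) = 5 * 3 = 15.

15


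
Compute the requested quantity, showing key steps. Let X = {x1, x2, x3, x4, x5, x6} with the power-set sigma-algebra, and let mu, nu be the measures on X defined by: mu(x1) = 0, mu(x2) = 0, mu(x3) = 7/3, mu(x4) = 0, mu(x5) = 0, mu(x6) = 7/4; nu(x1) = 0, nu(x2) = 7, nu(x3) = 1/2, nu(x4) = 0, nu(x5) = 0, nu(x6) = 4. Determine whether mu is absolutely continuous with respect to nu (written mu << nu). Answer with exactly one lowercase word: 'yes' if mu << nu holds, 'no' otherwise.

mu << nu means: every nu-null measurable set is also mu-null; equivalently, for every atom x, if nu({x}) = 0 then mu({x}) = 0.
Checking each atom:
  x1: nu = 0, mu = 0 -> consistent with mu << nu.
  x2: nu = 7 > 0 -> no constraint.
  x3: nu = 1/2 > 0 -> no constraint.
  x4: nu = 0, mu = 0 -> consistent with mu << nu.
  x5: nu = 0, mu = 0 -> consistent with mu << nu.
  x6: nu = 4 > 0 -> no constraint.
No atom violates the condition. Therefore mu << nu.

yes


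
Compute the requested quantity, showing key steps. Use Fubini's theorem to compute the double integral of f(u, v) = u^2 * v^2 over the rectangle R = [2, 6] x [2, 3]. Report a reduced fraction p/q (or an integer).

f(u, v) is a tensor product of a function of u and a function of v, and both factors are bounded continuous (hence Lebesgue integrable) on the rectangle, so Fubini's theorem applies:
  integral_R f d(m x m) = (integral_a1^b1 u^2 du) * (integral_a2^b2 v^2 dv).
Inner integral in u: integral_{2}^{6} u^2 du = (6^3 - 2^3)/3
  = 208/3.
Inner integral in v: integral_{2}^{3} v^2 dv = (3^3 - 2^3)/3
  = 19/3.
Product: (208/3) * (19/3) = 3952/9.

3952/9


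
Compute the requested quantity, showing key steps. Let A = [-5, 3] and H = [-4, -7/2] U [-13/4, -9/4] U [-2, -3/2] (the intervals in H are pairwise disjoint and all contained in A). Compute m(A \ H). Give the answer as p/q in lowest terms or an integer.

The ambient interval has length m(A) = 3 - (-5) = 8.
Since the holes are disjoint and sit inside A, by finite additivity
  m(H) = sum_i (b_i - a_i), and m(A \ H) = m(A) - m(H).
Computing the hole measures:
  m(H_1) = -7/2 - (-4) = 1/2.
  m(H_2) = -9/4 - (-13/4) = 1.
  m(H_3) = -3/2 - (-2) = 1/2.
Summed: m(H) = 1/2 + 1 + 1/2 = 2.
So m(A \ H) = 8 - 2 = 6.

6


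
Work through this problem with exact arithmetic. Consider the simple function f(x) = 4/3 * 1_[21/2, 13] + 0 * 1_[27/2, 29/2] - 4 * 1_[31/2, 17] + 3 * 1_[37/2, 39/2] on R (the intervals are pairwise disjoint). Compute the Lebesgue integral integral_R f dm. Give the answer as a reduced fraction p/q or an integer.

For a simple function f = sum_i c_i * 1_{A_i} with disjoint A_i,
  integral f dm = sum_i c_i * m(A_i).
Lengths of the A_i:
  m(A_1) = 13 - 21/2 = 5/2.
  m(A_2) = 29/2 - 27/2 = 1.
  m(A_3) = 17 - 31/2 = 3/2.
  m(A_4) = 39/2 - 37/2 = 1.
Contributions c_i * m(A_i):
  (4/3) * (5/2) = 10/3.
  (0) * (1) = 0.
  (-4) * (3/2) = -6.
  (3) * (1) = 3.
Total: 10/3 + 0 - 6 + 3 = 1/3.

1/3


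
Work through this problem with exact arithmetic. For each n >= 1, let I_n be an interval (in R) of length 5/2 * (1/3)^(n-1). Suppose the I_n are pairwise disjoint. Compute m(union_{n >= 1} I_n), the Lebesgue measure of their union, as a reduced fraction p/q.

By countable additivity of the Lebesgue measure on pairwise disjoint measurable sets,
  m(union_{n >= 1} I_n) = sum_{n >= 1} m(I_n) = sum_{n >= 1} a * r^(n-1),
  with a = 5/2 and r = 1/3.
Since 0 < r = 1/3 < 1, the geometric series converges:
  sum_{n >= 1} a * r^(n-1) = a / (1 - r).
  = 5/2 / (1 - 1/3)
  = 5/2 / (2/3)
  = 15/4.

15/4


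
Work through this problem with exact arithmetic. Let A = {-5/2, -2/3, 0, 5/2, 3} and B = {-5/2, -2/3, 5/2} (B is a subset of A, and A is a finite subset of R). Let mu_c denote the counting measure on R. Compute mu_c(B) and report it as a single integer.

Counting measure assigns mu_c(E) = |E| (number of elements) when E is finite.
B has 3 element(s), so mu_c(B) = 3.

3


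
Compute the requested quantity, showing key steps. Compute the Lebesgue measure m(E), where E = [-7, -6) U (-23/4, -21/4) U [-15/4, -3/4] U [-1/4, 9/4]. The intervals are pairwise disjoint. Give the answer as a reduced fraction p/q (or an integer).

For pairwise disjoint intervals, m(union_i I_i) = sum_i m(I_i),
and m is invariant under swapping open/closed endpoints (single points have measure 0).
So m(E) = sum_i (b_i - a_i).
  I_1 has length -6 - (-7) = 1.
  I_2 has length -21/4 - (-23/4) = 1/2.
  I_3 has length -3/4 - (-15/4) = 3.
  I_4 has length 9/4 - (-1/4) = 5/2.
Summing:
  m(E) = 1 + 1/2 + 3 + 5/2 = 7.

7


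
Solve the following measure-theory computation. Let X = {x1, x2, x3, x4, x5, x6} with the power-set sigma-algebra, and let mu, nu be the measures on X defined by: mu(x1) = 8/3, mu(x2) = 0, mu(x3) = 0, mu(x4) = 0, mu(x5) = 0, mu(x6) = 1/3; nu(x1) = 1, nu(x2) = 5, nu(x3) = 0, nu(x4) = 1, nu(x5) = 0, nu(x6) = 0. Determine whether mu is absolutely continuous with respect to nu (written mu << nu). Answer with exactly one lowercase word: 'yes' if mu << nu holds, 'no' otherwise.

mu << nu means: every nu-null measurable set is also mu-null; equivalently, for every atom x, if nu({x}) = 0 then mu({x}) = 0.
Checking each atom:
  x1: nu = 1 > 0 -> no constraint.
  x2: nu = 5 > 0 -> no constraint.
  x3: nu = 0, mu = 0 -> consistent with mu << nu.
  x4: nu = 1 > 0 -> no constraint.
  x5: nu = 0, mu = 0 -> consistent with mu << nu.
  x6: nu = 0, mu = 1/3 > 0 -> violates mu << nu.
The atom(s) x6 violate the condition (nu = 0 but mu > 0). Therefore mu is NOT absolutely continuous w.r.t. nu.

no


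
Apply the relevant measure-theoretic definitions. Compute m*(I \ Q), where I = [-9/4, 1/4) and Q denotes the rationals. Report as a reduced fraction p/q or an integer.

The interval I = [-9/4, 1/4) has m(I) = 1/4 - (-9/4) = 5/2 (endpoints are measure-zero, so open/closed/half-open agree). Write I = (I cap Q) u (I \ Q). The rationals in I are countable, so m*(I cap Q) = 0 (cover each rational by intervals whose total length is arbitrarily small). By countable subadditivity m*(I) <= m*(I cap Q) + m*(I \ Q), hence m*(I \ Q) >= m(I) = 5/2. The reverse inequality m*(I \ Q) <= m*(I) = 5/2 is trivial since (I \ Q) is a subset of I. Therefore m*(I \ Q) = 5/2.

5/2


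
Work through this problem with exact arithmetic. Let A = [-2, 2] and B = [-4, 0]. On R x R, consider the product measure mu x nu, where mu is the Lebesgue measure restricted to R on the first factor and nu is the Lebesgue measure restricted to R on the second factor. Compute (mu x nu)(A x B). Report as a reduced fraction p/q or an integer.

For a measurable rectangle A x B, the product measure satisfies
  (mu x nu)(A x B) = mu(A) * nu(B).
  mu(A) = 4.
  nu(B) = 4.
  (mu x nu)(A x B) = 4 * 4 = 16.

16


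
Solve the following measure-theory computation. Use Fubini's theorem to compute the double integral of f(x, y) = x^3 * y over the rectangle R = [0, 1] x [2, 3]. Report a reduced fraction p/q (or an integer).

f(x, y) is a tensor product of a function of x and a function of y, and both factors are bounded continuous (hence Lebesgue integrable) on the rectangle, so Fubini's theorem applies:
  integral_R f d(m x m) = (integral_a1^b1 x^3 dx) * (integral_a2^b2 y dy).
Inner integral in x: integral_{0}^{1} x^3 dx = (1^4 - 0^4)/4
  = 1/4.
Inner integral in y: integral_{2}^{3} y dy = (3^2 - 2^2)/2
  = 5/2.
Product: (1/4) * (5/2) = 5/8.

5/8


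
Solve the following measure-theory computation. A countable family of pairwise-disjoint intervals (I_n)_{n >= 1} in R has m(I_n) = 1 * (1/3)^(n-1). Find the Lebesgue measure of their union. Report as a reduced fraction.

By countable additivity of the Lebesgue measure on pairwise disjoint measurable sets,
  m(union_{n >= 1} I_n) = sum_{n >= 1} m(I_n) = sum_{n >= 1} a * r^(n-1),
  with a = 1 and r = 1/3.
Since 0 < r = 1/3 < 1, the geometric series converges:
  sum_{n >= 1} a * r^(n-1) = a / (1 - r).
  = 1 / (1 - 1/3)
  = 1 / (2/3)
  = 3/2.

3/2


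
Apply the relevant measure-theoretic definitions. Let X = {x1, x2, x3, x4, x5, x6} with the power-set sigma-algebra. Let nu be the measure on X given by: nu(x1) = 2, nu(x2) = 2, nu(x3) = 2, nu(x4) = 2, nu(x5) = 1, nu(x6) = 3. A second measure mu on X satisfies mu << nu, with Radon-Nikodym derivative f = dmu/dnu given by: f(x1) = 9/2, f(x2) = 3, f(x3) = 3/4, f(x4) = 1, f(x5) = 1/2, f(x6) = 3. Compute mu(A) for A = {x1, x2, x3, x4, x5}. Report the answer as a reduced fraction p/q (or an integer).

By the defining property of the Radon-Nikodym derivative, for every measurable set A,
  mu(A) = integral_A f dnu.
Since nu is a discrete measure concentrated on the atoms of X, the integral over A reduces to the sum
  mu(A) = sum_{x in A} f(x) * nu({x}).
Computing each term:
  x1: f(x1) * nu(x1) = 9/2 * 2 = 9.
  x2: f(x2) * nu(x2) = 3 * 2 = 6.
  x3: f(x3) * nu(x3) = 3/4 * 2 = 3/2.
  x4: f(x4) * nu(x4) = 1 * 2 = 2.
  x5: f(x5) * nu(x5) = 1/2 * 1 = 1/2.
Summing: mu(A) = 9 + 6 + 3/2 + 2 + 1/2 = 19.

19


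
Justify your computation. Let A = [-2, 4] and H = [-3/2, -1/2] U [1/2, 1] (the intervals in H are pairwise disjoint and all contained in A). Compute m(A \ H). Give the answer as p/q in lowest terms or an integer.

The ambient interval has length m(A) = 4 - (-2) = 6.
Since the holes are disjoint and sit inside A, by finite additivity
  m(H) = sum_i (b_i - a_i), and m(A \ H) = m(A) - m(H).
Computing the hole measures:
  m(H_1) = -1/2 - (-3/2) = 1.
  m(H_2) = 1 - 1/2 = 1/2.
Summed: m(H) = 1 + 1/2 = 3/2.
So m(A \ H) = 6 - 3/2 = 9/2.

9/2


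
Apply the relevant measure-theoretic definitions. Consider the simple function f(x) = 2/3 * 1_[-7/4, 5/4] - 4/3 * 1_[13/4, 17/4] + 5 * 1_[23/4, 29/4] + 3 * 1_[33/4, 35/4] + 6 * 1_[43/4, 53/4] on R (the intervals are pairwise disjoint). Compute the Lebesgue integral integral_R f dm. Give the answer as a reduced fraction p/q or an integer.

For a simple function f = sum_i c_i * 1_{A_i} with disjoint A_i,
  integral f dm = sum_i c_i * m(A_i).
Lengths of the A_i:
  m(A_1) = 5/4 - (-7/4) = 3.
  m(A_2) = 17/4 - 13/4 = 1.
  m(A_3) = 29/4 - 23/4 = 3/2.
  m(A_4) = 35/4 - 33/4 = 1/2.
  m(A_5) = 53/4 - 43/4 = 5/2.
Contributions c_i * m(A_i):
  (2/3) * (3) = 2.
  (-4/3) * (1) = -4/3.
  (5) * (3/2) = 15/2.
  (3) * (1/2) = 3/2.
  (6) * (5/2) = 15.
Total: 2 - 4/3 + 15/2 + 3/2 + 15 = 74/3.

74/3


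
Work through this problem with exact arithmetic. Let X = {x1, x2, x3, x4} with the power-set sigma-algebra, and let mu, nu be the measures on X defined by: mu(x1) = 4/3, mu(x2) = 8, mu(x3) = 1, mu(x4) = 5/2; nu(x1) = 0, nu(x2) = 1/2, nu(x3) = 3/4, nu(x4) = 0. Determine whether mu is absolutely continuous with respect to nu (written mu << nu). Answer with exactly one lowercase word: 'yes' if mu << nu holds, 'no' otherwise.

mu << nu means: every nu-null measurable set is also mu-null; equivalently, for every atom x, if nu({x}) = 0 then mu({x}) = 0.
Checking each atom:
  x1: nu = 0, mu = 4/3 > 0 -> violates mu << nu.
  x2: nu = 1/2 > 0 -> no constraint.
  x3: nu = 3/4 > 0 -> no constraint.
  x4: nu = 0, mu = 5/2 > 0 -> violates mu << nu.
The atom(s) x1, x4 violate the condition (nu = 0 but mu > 0). Therefore mu is NOT absolutely continuous w.r.t. nu.

no


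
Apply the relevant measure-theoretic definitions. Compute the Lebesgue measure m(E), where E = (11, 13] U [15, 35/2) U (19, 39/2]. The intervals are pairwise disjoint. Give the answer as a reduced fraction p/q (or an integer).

For pairwise disjoint intervals, m(union_i I_i) = sum_i m(I_i),
and m is invariant under swapping open/closed endpoints (single points have measure 0).
So m(E) = sum_i (b_i - a_i).
  I_1 has length 13 - 11 = 2.
  I_2 has length 35/2 - 15 = 5/2.
  I_3 has length 39/2 - 19 = 1/2.
Summing:
  m(E) = 2 + 5/2 + 1/2 = 5.

5


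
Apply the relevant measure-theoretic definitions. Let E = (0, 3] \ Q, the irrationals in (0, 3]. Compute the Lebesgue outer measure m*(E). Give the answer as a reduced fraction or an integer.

The interval I = (0, 3] has m(I) = 3 - 0 = 3 (endpoints are measure-zero, so open/closed/half-open agree). Write I = (I cap Q) u (I \ Q). The rationals in I are countable, so m*(I cap Q) = 0 (cover each rational by intervals whose total length is arbitrarily small). By countable subadditivity m*(I) <= m*(I cap Q) + m*(I \ Q), hence m*(I \ Q) >= m(I) = 3. The reverse inequality m*(I \ Q) <= m*(I) = 3 is trivial since (I \ Q) is a subset of I. Therefore m*(I \ Q) = 3.

3


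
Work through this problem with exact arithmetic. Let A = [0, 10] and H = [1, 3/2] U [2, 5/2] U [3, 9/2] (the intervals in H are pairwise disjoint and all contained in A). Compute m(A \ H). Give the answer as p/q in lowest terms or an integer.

The ambient interval has length m(A) = 10 - 0 = 10.
Since the holes are disjoint and sit inside A, by finite additivity
  m(H) = sum_i (b_i - a_i), and m(A \ H) = m(A) - m(H).
Computing the hole measures:
  m(H_1) = 3/2 - 1 = 1/2.
  m(H_2) = 5/2 - 2 = 1/2.
  m(H_3) = 9/2 - 3 = 3/2.
Summed: m(H) = 1/2 + 1/2 + 3/2 = 5/2.
So m(A \ H) = 10 - 5/2 = 15/2.

15/2


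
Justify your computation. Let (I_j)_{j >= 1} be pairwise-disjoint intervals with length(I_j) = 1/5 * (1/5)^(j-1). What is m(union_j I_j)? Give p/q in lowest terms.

By countable additivity of the Lebesgue measure on pairwise disjoint measurable sets,
  m(union_{j >= 1} I_j) = sum_{j >= 1} m(I_j) = sum_{j >= 1} a * r^(j-1),
  with a = 1/5 and r = 1/5.
Since 0 < r = 1/5 < 1, the geometric series converges:
  sum_{j >= 1} a * r^(j-1) = a / (1 - r).
  = 1/5 / (1 - 1/5)
  = 1/5 / (4/5)
  = 1/4.

1/4


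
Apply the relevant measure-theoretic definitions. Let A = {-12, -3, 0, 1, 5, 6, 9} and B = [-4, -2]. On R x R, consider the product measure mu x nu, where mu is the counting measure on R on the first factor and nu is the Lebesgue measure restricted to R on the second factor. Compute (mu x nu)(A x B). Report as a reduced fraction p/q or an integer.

For a measurable rectangle A x B, the product measure satisfies
  (mu x nu)(A x B) = mu(A) * nu(B).
  mu(A) = 7.
  nu(B) = 2.
  (mu x nu)(A x B) = 7 * 2 = 14.

14


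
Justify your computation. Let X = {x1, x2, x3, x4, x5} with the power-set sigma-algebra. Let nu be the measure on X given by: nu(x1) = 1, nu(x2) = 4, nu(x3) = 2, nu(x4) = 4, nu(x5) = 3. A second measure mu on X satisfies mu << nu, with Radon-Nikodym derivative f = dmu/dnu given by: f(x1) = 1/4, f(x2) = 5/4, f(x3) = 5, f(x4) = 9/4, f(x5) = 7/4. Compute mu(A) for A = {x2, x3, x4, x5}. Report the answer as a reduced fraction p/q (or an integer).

By the defining property of the Radon-Nikodym derivative, for every measurable set A,
  mu(A) = integral_A f dnu.
Since nu is a discrete measure concentrated on the atoms of X, the integral over A reduces to the sum
  mu(A) = sum_{x in A} f(x) * nu({x}).
Computing each term:
  x2: f(x2) * nu(x2) = 5/4 * 4 = 5.
  x3: f(x3) * nu(x3) = 5 * 2 = 10.
  x4: f(x4) * nu(x4) = 9/4 * 4 = 9.
  x5: f(x5) * nu(x5) = 7/4 * 3 = 21/4.
Summing: mu(A) = 5 + 10 + 9 + 21/4 = 117/4.

117/4


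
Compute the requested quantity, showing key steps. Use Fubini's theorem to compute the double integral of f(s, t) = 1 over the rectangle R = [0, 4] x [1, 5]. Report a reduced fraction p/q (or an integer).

f(s, t) is a tensor product of a function of s and a function of t, and both factors are bounded continuous (hence Lebesgue integrable) on the rectangle, so Fubini's theorem applies:
  integral_R f d(m x m) = (integral_a1^b1 1 ds) * (integral_a2^b2 1 dt).
Inner integral in s: integral_{0}^{4} 1 ds = (4^1 - 0^1)/1
  = 4.
Inner integral in t: integral_{1}^{5} 1 dt = (5^1 - 1^1)/1
  = 4.
Product: (4) * (4) = 16.

16


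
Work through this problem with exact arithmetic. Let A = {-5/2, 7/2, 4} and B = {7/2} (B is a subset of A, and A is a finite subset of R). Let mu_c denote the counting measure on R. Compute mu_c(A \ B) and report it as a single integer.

Counting measure assigns mu_c(E) = |E| (number of elements) when E is finite. For B subset A, A \ B is the set of elements of A not in B, so |A \ B| = |A| - |B|.
|A| = 3, |B| = 1, so mu_c(A \ B) = 3 - 1 = 2.

2


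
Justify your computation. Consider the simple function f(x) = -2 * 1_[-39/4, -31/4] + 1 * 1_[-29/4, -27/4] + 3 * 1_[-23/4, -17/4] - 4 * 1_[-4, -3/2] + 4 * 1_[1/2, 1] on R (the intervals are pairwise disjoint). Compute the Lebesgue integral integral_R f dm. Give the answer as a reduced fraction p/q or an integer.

For a simple function f = sum_i c_i * 1_{A_i} with disjoint A_i,
  integral f dm = sum_i c_i * m(A_i).
Lengths of the A_i:
  m(A_1) = -31/4 - (-39/4) = 2.
  m(A_2) = -27/4 - (-29/4) = 1/2.
  m(A_3) = -17/4 - (-23/4) = 3/2.
  m(A_4) = -3/2 - (-4) = 5/2.
  m(A_5) = 1 - 1/2 = 1/2.
Contributions c_i * m(A_i):
  (-2) * (2) = -4.
  (1) * (1/2) = 1/2.
  (3) * (3/2) = 9/2.
  (-4) * (5/2) = -10.
  (4) * (1/2) = 2.
Total: -4 + 1/2 + 9/2 - 10 + 2 = -7.

-7
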